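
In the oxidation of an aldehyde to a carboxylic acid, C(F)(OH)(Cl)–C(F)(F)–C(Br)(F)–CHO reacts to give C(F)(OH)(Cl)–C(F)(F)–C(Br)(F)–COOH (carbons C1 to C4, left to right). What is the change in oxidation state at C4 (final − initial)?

Before: C4 has 1 bond to C, 1 bond to H, 2 bonds to O → oxidation state +1.
After: C4 has 1 bond to C, 3 bonds to O → oxidation state +3.
Δ = +3 − (+1) = +2, so this is an oxidation at C4.

+2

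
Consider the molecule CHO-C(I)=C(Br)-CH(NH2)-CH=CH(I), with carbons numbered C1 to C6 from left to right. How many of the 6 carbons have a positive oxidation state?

3

Bonds to more-electronegative neighbours contribute +1 each, bonds to H or metals contribute −1 each, and C–C bonds contribute 0. Tallying each carbon:
C1: 1C, 1H, 2O → 0 − 1 + 2 = +1
C2: 3C, 1I → 0 + 1 = +1
C3: 3C, 1Br → 0 + 1 = +1
C4: 2C, 1H, 1N → 0 − 1 + 1 = 0
C5: 3C, 1H → 0 − 1 = -1
C6: 2C, 1H, 1I → 0 − 1 + 1 = 0
3 carbons (C1, C2, C3) meet the condition.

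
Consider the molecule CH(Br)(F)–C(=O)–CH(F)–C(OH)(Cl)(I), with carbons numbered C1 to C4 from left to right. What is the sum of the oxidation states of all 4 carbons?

Tallying each carbon's bonds:
C1: 1C, 1H, 1F, 1Br → 0 − 1 + 1 + 1 = +1
C2: 2C, 2O → 0 + 2 = +2
C3: 2C, 1H, 1F → 0 − 1 + 1 = 0
C4: 1C, 1O, 1Cl, 1I → 0 + 1 + 1 + 1 = +3
Sum = +1 + 2 + 0 + 3 = +6.

+6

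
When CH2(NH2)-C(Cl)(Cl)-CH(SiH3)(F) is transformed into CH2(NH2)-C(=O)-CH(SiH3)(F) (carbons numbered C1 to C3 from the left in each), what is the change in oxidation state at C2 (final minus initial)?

Before: C2 has 2 bonds to C, 2 bonds to Cl → oxidation state +2.
After: C2 has 2 bonds to C, 2 bonds to O → oxidation state +2.
Δ = +2 − (+2) = 0, so no net redox change at C2.

0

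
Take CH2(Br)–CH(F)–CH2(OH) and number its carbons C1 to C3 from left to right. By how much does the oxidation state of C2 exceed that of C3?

C2: 2C, 1H, 1F → 0 − 1 + 1 = 0
C3: 1C, 2H, 1O → 0 − 2 + 1 = -1
Difference: 0 − (-1) = +1.

+1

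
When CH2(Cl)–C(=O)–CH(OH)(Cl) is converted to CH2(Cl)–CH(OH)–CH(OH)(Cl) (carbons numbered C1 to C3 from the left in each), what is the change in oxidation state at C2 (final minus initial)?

Before: C2 has 2 bonds to C, 2 bonds to O → oxidation state +2.
After: C2 has 2 bonds to C, 1 bond to H, 1 bond to O → oxidation state 0.
Δ = 0 − (+2) = -2, so this is a reduction at C2.

-2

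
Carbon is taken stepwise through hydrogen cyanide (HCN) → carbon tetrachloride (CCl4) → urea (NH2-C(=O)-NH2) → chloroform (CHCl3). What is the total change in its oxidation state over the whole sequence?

Carbon oxidation states along the series — hydrogen cyanide: +2, carbon tetrachloride: +4, urea: +4, chloroform: +2.
Net change = +2 − (+2) = 0.

0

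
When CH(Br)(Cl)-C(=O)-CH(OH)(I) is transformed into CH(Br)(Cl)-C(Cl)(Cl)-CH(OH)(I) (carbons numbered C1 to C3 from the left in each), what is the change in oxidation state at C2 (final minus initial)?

0

Before: C2 has 2 bonds to C, 2 bonds to O → oxidation state +2.
After: C2 has 2 bonds to C, 2 bonds to Cl → oxidation state +2.
Δ = +2 − (+2) = 0, so no net redox change at C2.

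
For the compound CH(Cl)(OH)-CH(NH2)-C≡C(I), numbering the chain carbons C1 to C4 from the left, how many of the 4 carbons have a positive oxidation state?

Tallying each carbon's bonds:
C1: 1C, 1H, 1O, 1Cl → 0 − 1 + 1 + 1 = +1
C2: 2C, 1H, 1N → 0 − 1 + 1 = 0
C3: 4C → 0 = 0
C4: 3C, 1I → 0 + 1 = +1
2 carbons (C1, C4) meet the condition.

2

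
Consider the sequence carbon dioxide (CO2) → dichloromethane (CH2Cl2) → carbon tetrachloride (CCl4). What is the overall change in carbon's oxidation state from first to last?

Carbon oxidation states along the series — carbon dioxide: +4, dichloromethane: 0, carbon tetrachloride: +4.
Net change = +4 − (+4) = 0.

0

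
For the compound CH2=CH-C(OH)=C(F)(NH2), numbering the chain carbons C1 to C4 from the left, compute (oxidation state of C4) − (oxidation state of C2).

+3

C4: 2C, 1N, 1F → 0 + 1 + 1 = +2
C2: 3C, 1H → 0 − 1 = -1
Difference: +2 − (-1) = +3.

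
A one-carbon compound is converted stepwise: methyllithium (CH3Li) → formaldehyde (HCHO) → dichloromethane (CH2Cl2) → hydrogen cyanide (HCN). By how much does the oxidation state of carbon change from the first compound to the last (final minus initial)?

+6

Carbon oxidation states along the series — methyllithium: -4, formaldehyde: 0, dichloromethane: 0, hydrogen cyanide: +2.
Net change = +2 − (-4) = +6.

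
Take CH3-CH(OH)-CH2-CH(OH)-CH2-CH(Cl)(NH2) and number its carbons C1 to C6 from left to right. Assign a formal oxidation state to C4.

Count +1 for every bond to an atom more electronegative than carbon and −1 for every bond to one less electronegative; C–C bonds are 0.
C4 has one bond to C (0), one bond to C (0), one bond to H (-1), one bond to O (+1).
Oxidation state = 0 + 0 − 1 + 1 = 0.

0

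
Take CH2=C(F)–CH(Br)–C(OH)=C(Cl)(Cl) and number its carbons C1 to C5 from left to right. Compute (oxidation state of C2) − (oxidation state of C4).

C2: 3C, 1F → 0 + 1 = +1
C4: 3C, 1O → 0 + 1 = +1
Difference: +1 − (+1) = 0.

0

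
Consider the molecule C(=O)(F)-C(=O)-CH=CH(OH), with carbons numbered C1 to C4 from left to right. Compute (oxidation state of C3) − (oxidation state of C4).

-1

C3: 3C, 1H → 0 − 1 = -1
C4: 2C, 1H, 1O → 0 − 1 + 1 = 0
Difference: -1 − (0) = -1.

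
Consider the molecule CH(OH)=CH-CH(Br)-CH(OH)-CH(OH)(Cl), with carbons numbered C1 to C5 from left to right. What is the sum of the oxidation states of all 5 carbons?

Tallying each carbon's bonds:
C1: 2C, 1H, 1O → 0 − 1 + 1 = 0
C2: 3C, 1H → 0 − 1 = -1
C3: 2C, 1H, 1Br → 0 − 1 + 1 = 0
C4: 2C, 1H, 1O → 0 − 1 + 1 = 0
C5: 1C, 1H, 1O, 1Cl → 0 − 1 + 1 + 1 = +1
Sum = 0 − 1 + 0 + 0 + 1 = 0.

0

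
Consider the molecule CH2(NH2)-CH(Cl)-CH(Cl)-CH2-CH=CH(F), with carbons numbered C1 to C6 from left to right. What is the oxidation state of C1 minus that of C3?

-1

C1: 1C, 2H, 1N → 0 − 2 + 1 = -1
C3: 2C, 1H, 1Cl → 0 − 1 + 1 = 0
Difference: -1 − (0) = -1.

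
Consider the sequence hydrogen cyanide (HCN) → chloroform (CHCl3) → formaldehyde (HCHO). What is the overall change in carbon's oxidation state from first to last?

Carbon oxidation states along the series — hydrogen cyanide: +2, chloroform: +2, formaldehyde: 0.
Net change = 0 − (+2) = -2.

-2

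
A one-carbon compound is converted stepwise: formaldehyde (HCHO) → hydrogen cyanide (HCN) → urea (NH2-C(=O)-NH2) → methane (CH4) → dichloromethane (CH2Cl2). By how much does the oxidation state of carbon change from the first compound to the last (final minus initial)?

0

Carbon oxidation states along the series — formaldehyde: 0, hydrogen cyanide: +2, urea: +4, methane: -4, dichloromethane: 0.
Net change = 0 − (0) = 0.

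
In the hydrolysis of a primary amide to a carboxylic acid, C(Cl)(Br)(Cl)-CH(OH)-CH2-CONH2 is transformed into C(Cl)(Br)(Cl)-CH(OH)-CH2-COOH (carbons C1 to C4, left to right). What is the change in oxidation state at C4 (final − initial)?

0

Before: C4 has 1 bond to C, 2 bonds to O, 1 bond to N → oxidation state +3.
After: C4 has 1 bond to C, 3 bonds to O → oxidation state +3.
Δ = +3 − (+3) = 0, so no net redox change at C4.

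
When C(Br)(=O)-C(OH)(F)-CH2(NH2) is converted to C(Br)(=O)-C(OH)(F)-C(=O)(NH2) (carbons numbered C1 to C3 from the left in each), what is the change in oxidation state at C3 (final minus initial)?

+4

Before: C3 has 1 bond to C, 2 bonds to H, 1 bond to N → oxidation state -1.
After: C3 has 1 bond to C, 2 bonds to O, 1 bond to N → oxidation state +3.
Δ = +3 − (-1) = +4, so this is an oxidation at C3.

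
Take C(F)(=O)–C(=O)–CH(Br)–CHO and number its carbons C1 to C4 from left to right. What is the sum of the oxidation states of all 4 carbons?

Tallying each carbon's bonds:
C1: 1C, 2O, 1F → 0 + 2 + 1 = +3
C2: 2C, 2O → 0 + 2 = +2
C3: 2C, 1H, 1Br → 0 − 1 + 1 = 0
C4: 1C, 1H, 2O → 0 − 1 + 2 = +1
Sum = +3 + 2 + 0 + 1 = +6.

+6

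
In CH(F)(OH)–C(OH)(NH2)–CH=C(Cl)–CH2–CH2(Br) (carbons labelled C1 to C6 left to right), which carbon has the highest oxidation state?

Each bond to a more electronegative atom (O, N, halogen) counts +1, each bond to a less electronegative atom (H, metal, B, Si) counts −1, and each C–C bond counts 0. Tallying each carbon:
C1: 1C, 1H, 1O, 1F → 0 − 1 + 1 + 1 = +1
C2: 2C, 1O, 1N → 0 + 1 + 1 = +2
C3: 3C, 1H → 0 − 1 = -1
C4: 3C, 1Cl → 0 + 1 = +1
C5: 2C, 2H → 0 − 2 = -2
C6: 1C, 2H, 1Br → 0 − 2 + 1 = -1
The most oxidised carbon is C2 at +2.

C2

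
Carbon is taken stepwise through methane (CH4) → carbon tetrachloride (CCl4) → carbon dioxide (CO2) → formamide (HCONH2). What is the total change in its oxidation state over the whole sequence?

Carbon oxidation states along the series — methane: -4, carbon tetrachloride: +4, carbon dioxide: +4, formamide: +2.
Net change = +2 − (-4) = +6.

+6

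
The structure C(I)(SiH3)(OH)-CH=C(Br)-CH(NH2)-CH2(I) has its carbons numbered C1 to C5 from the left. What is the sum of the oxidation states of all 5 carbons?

0

Count +1 for every bond to an atom more electronegative than carbon and −1 for every bond to one less electronegative; C–C bonds are 0. Tallying each carbon:
C1: 1C, 1O, 1I, 1Si → 0 + 1 + 1 − 1 = +1
C2: 3C, 1H → 0 − 1 = -1
C3: 3C, 1Br → 0 + 1 = +1
C4: 2C, 1H, 1N → 0 − 1 + 1 = 0
C5: 1C, 2H, 1I → 0 − 2 + 1 = -1
Sum = +1 − 1 + 1 + 0 − 1 = 0.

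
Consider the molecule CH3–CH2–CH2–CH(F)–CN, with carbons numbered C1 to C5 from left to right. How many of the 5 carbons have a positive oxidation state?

1

Tallying each carbon's bonds:
C1: 1C, 3H → 0 − 3 = -3
C2: 2C, 2H → 0 − 2 = -2
C3: 2C, 2H → 0 − 2 = -2
C4: 2C, 1H, 1F → 0 − 1 + 1 = 0
C5: 1C, 3N → 0 + 3 = +3
1 carbon (C5) meets the condition.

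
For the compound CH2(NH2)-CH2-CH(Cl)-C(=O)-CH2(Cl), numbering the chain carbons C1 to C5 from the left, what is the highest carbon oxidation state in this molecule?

Tallying each carbon's bonds:
C1: 1C, 2H, 1N → 0 − 2 + 1 = -1
C2: 2C, 2H → 0 − 2 = -2
C3: 2C, 1H, 1Cl → 0 − 1 + 1 = 0
C4: 2C, 2O → 0 + 2 = +2
C5: 1C, 2H, 1Cl → 0 − 2 + 1 = -1
The highest value is +2.

+2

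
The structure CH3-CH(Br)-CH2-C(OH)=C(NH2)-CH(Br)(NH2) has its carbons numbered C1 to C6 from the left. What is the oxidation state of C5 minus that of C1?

+4

C5: 3C, 1N → 0 + 1 = +1
C1: 1C, 3H → 0 − 3 = -3
Difference: +1 − (-3) = +4.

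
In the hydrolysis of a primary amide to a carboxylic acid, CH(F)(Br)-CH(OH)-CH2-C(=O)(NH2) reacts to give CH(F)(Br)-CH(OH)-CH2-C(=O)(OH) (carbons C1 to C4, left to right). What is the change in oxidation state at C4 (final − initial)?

0

Before: C4 has 1 bond to C, 2 bonds to O, 1 bond to N → oxidation state +3.
After: C4 has 1 bond to C, 3 bonds to O → oxidation state +3.
Δ = +3 − (+3) = 0, so no net redox change at C4.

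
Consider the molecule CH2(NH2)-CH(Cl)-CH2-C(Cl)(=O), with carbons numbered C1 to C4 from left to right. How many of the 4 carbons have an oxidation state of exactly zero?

Tallying each carbon's bonds:
C1: 1C, 2H, 1N → 0 − 2 + 1 = -1
C2: 2C, 1H, 1Cl → 0 − 1 + 1 = 0
C3: 2C, 2H → 0 − 2 = -2
C4: 1C, 2O, 1Cl → 0 + 2 + 1 = +3
1 carbon (C2) meets the condition.

1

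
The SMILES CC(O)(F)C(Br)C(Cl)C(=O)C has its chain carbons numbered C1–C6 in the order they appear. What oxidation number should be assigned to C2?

C2 has one bond to C (0), one bond to C (0), one bond to O (+1), one bond to F (+1).
Oxidation state = 0 + 0 + 1 + 1 = +2.

+2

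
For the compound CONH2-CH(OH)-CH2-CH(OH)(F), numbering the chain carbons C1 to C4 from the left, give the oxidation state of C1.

Bonds to more-electronegative neighbours contribute +1 each, bonds to H or metals contribute −1 each, and C–C bonds contribute 0.
C1 has one bond to C (0), one bond to N (+1), a double bond to O (2×+1 = +2).
Oxidation state = 0 + 1 + 2 = +3.

+3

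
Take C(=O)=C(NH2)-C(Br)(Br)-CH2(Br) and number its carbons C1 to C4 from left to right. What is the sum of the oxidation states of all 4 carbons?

+4

Tallying each carbon's bonds:
C1: 2C, 2O → 0 + 2 = +2
C2: 3C, 1N → 0 + 1 = +1
C3: 2C, 2Br → 0 + 2 = +2
C4: 1C, 2H, 1Br → 0 − 2 + 1 = -1
Sum = +2 + 1 + 2 − 1 = +4.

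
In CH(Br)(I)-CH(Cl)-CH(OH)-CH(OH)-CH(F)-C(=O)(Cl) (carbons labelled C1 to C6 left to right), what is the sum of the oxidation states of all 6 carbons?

+4

Tallying each carbon's bonds:
C1: 1C, 1H, 1Br, 1I → 0 − 1 + 1 + 1 = +1
C2: 2C, 1H, 1Cl → 0 − 1 + 1 = 0
C3: 2C, 1H, 1O → 0 − 1 + 1 = 0
C4: 2C, 1H, 1O → 0 − 1 + 1 = 0
C5: 2C, 1H, 1F → 0 − 1 + 1 = 0
C6: 1C, 2O, 1Cl → 0 + 2 + 1 = +3
Sum = +1 + 0 + 0 + 0 + 0 + 3 = +4.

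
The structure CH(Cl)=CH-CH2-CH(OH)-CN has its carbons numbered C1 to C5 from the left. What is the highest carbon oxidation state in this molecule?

Assign +1 per bond to O/N/halogen, −1 per bond to H or an electropositive element, and 0 per bond to carbon. Tallying each carbon:
C1: 2C, 1H, 1Cl → 0 − 1 + 1 = 0
C2: 3C, 1H → 0 − 1 = -1
C3: 2C, 2H → 0 − 2 = -2
C4: 2C, 1H, 1O → 0 − 1 + 1 = 0
C5: 1C, 3N → 0 + 3 = +3
The highest value is +3.

+3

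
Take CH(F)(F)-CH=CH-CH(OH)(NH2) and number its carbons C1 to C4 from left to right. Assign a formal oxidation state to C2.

-1

Bonds to more-electronegative neighbours contribute +1 each, bonds to H or metals contribute −1 each, and C–C bonds contribute 0.
C2 has one bond to C (0), a double bond to C (2×0 = 0), one bond to H (-1).
Oxidation state = 0 + 0 − 1 = -1.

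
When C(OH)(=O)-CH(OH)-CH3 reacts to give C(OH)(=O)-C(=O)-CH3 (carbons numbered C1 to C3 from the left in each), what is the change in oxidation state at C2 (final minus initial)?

Before: C2 has 2 bonds to C, 1 bond to H, 1 bond to O → oxidation state 0.
After: C2 has 2 bonds to C, 2 bonds to O → oxidation state +2.
Δ = +2 − (0) = +2, so this is an oxidation at C2.

+2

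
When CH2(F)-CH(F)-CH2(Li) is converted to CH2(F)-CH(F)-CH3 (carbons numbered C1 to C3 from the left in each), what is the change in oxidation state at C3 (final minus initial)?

Before: C3 has 1 bond to C, 2 bonds to H, 1 bond to Li → oxidation state -3.
After: C3 has 1 bond to C, 3 bonds to H → oxidation state -3.
Δ = -3 − (-3) = 0, so no net redox change at C3.

0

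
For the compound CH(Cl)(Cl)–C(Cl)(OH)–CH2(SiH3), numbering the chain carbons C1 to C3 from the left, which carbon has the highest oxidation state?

C2

Tallying each carbon's bonds:
C1: 1C, 1H, 2Cl → 0 − 1 + 2 = +1
C2: 2C, 1O, 1Cl → 0 + 1 + 1 = +2
C3: 1C, 2H, 1Si → 0 − 2 − 1 = -3
The most oxidised carbon is C2 at +2.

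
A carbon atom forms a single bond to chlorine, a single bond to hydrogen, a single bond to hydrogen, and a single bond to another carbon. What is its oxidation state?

-1

Bonds to more-electronegative neighbours contribute +1 each, bonds to H or metals contribute −1 each, and C–C bonds contribute 0.
The carbon has one bond to C (0), one bond to H (-1), one bond to H (-1), one bond to Cl (+1).
Oxidation state = 0 − 1 − 1 + 1 = -1.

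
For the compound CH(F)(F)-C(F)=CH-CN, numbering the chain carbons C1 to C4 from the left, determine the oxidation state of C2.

Count +1 for every bond to an atom more electronegative than carbon and −1 for every bond to one less electronegative; C–C bonds are 0.
C2 has one bond to C (0), a double bond to C (2×0 = 0), one bond to F (+1).
Oxidation state = 0 + 0 + 1 = +1.

+1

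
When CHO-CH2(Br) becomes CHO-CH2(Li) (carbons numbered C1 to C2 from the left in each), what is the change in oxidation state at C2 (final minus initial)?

Before: C2 has 1 bond to C, 2 bonds to H, 1 bond to Br → oxidation state -1.
After: C2 has 1 bond to C, 2 bonds to H, 1 bond to Li → oxidation state -3.
Δ = -3 − (-1) = -2, so this is a reduction at C2.

-2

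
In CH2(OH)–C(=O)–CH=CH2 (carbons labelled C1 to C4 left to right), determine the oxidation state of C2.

+2

C2 has one bond to C (0), one bond to C (0), a double bond to O (2×+1 = +2).
Oxidation state = 0 + 0 + 2 = +2.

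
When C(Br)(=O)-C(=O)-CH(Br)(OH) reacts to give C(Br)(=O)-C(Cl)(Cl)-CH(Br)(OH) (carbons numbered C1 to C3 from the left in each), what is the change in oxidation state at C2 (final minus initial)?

Before: C2 has 2 bonds to C, 2 bonds to O → oxidation state +2.
After: C2 has 2 bonds to C, 2 bonds to Cl → oxidation state +2.
Δ = +2 − (+2) = 0, so no net redox change at C2.

0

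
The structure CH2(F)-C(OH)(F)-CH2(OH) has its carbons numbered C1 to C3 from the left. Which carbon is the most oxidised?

C2

Tallying each carbon's bonds:
C1: 1C, 2H, 1F → 0 − 2 + 1 = -1
C2: 2C, 1O, 1F → 0 + 1 + 1 = +2
C3: 1C, 2H, 1O → 0 − 2 + 1 = -1
The most oxidised carbon is C2 at +2.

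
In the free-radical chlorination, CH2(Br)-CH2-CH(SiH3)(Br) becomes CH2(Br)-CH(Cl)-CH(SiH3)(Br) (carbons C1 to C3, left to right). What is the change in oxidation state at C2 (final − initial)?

Before: C2 has 2 bonds to C, 2 bonds to H → oxidation state -2.
After: C2 has 2 bonds to C, 1 bond to H, 1 bond to Cl → oxidation state 0.
Δ = 0 − (-2) = +2, so this is an oxidation at C2.

+2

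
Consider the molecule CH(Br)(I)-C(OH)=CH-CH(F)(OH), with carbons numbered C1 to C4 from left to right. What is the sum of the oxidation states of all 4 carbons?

+2

Assign +1 per bond to O/N/halogen, −1 per bond to H or an electropositive element, and 0 per bond to carbon. Tallying each carbon:
C1: 1C, 1H, 1Br, 1I → 0 − 1 + 1 + 1 = +1
C2: 3C, 1O → 0 + 1 = +1
C3: 3C, 1H → 0 − 1 = -1
C4: 1C, 1H, 1O, 1F → 0 − 1 + 1 + 1 = +1
Sum = +1 + 1 − 1 + 1 = +2.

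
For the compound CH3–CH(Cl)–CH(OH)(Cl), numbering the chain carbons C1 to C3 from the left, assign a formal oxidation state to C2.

0

Bonds to more-electronegative neighbours contribute +1 each, bonds to H or metals contribute −1 each, and C–C bonds contribute 0.
C2 has one bond to C (0), one bond to C (0), one bond to H (-1), one bond to Cl (+1).
Oxidation state = 0 + 0 − 1 + 1 = 0.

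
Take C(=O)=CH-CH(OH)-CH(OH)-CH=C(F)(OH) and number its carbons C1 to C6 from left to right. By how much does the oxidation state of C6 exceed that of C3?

C6: 2C, 1O, 1F → 0 + 1 + 1 = +2
C3: 2C, 1H, 1O → 0 − 1 + 1 = 0
Difference: +2 − (0) = +2.

+2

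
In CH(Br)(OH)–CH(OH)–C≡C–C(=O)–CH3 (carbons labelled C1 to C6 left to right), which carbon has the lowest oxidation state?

Tallying each carbon's bonds:
C1: 1C, 1H, 1O, 1Br → 0 − 1 + 1 + 1 = +1
C2: 2C, 1H, 1O → 0 − 1 + 1 = 0
C3: 4C → 0 = 0
C4: 4C → 0 = 0
C5: 2C, 2O → 0 + 2 = +2
C6: 1C, 3H → 0 − 3 = -3
The most reduced carbon is C6 at -3.

C6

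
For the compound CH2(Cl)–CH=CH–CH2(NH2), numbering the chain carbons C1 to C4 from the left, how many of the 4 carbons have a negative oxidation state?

Tallying each carbon's bonds:
C1: 1C, 2H, 1Cl → 0 − 2 + 1 = -1
C2: 3C, 1H → 0 − 1 = -1
C3: 3C, 1H → 0 − 1 = -1
C4: 1C, 2H, 1N → 0 − 2 + 1 = -1
4 carbons (C1, C2, C3, C4) meet the condition.

4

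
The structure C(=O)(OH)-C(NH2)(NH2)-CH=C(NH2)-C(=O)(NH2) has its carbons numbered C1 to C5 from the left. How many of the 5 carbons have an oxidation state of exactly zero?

Assign +1 per bond to O/N/halogen, −1 per bond to H or an electropositive element, and 0 per bond to carbon. Tallying each carbon:
C1: 1C, 3O → 0 + 3 = +3
C2: 2C, 2N → 0 + 2 = +2
C3: 3C, 1H → 0 − 1 = -1
C4: 3C, 1N → 0 + 1 = +1
C5: 1C, 2O, 1N → 0 + 2 + 1 = +3
0 carbons meet the condition.

0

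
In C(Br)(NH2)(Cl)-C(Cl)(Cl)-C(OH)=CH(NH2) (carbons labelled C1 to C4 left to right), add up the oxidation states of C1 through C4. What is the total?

+6

Each bond to a more electronegative atom (O, N, halogen) counts +1, each bond to a less electronegative atom (H, metal, B, Si) counts −1, and each C–C bond counts 0. Tallying each carbon:
C1: 1C, 1N, 1Cl, 1Br → 0 + 1 + 1 + 1 = +3
C2: 2C, 2Cl → 0 + 2 = +2
C3: 3C, 1O → 0 + 1 = +1
C4: 2C, 1H, 1N → 0 − 1 + 1 = 0
Sum = +3 + 2 + 1 + 0 = +6.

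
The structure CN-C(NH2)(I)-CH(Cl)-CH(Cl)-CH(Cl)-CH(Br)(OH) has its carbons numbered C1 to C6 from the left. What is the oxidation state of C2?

C2 has one bond to C (0), one bond to C (0), one bond to N (+1), one bond to I (+1).
Oxidation state = 0 + 0 + 1 + 1 = +2.

+2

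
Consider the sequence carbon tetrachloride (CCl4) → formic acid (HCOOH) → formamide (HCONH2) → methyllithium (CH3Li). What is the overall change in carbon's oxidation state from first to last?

Carbon oxidation states along the series — carbon tetrachloride: +4, formic acid: +2, formamide: +2, methyllithium: -4.
Net change = -4 − (+4) = -8.

-8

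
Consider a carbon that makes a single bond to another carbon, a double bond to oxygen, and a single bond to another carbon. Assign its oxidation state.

+2

Count +1 for every bond to an atom more electronegative than carbon and −1 for every bond to one less electronegative; C–C bonds are 0.
The carbon has one bond to C (0), one bond to C (0), a double bond to O (2×+1 = +2).
Oxidation state = 0 + 0 + 2 = +2.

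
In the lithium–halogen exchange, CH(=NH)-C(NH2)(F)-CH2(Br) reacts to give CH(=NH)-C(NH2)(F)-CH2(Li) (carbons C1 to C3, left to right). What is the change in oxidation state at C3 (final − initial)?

-2

Before: C3 has 1 bond to C, 2 bonds to H, 1 bond to Br → oxidation state -1.
After: C3 has 1 bond to C, 2 bonds to H, 1 bond to Li → oxidation state -3.
Δ = -3 − (-1) = -2, so this is a reduction at C3.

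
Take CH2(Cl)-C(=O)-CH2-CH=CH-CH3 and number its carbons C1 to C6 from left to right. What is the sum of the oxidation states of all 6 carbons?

Assign +1 per bond to O/N/halogen, −1 per bond to H or an electropositive element, and 0 per bond to carbon. Tallying each carbon:
C1: 1C, 2H, 1Cl → 0 − 2 + 1 = -1
C2: 2C, 2O → 0 + 2 = +2
C3: 2C, 2H → 0 − 2 = -2
C4: 3C, 1H → 0 − 1 = -1
C5: 3C, 1H → 0 − 1 = -1
C6: 1C, 3H → 0 − 3 = -3
Sum = -1 + 2 − 2 − 1 − 1 − 3 = -6.

-6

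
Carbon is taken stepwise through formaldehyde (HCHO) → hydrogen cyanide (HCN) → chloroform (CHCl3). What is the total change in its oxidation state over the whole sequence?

Carbon oxidation states along the series — formaldehyde: 0, hydrogen cyanide: +2, chloroform: +2.
Net change = +2 − (0) = +2.

+2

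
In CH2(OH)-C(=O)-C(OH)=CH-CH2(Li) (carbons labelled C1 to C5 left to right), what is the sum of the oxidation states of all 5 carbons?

Tallying each carbon's bonds:
C1: 1C, 2H, 1O → 0 − 2 + 1 = -1
C2: 2C, 2O → 0 + 2 = +2
C3: 3C, 1O → 0 + 1 = +1
C4: 3C, 1H → 0 − 1 = -1
C5: 1C, 2H, 1Li → 0 − 2 − 1 = -3
Sum = -1 + 2 + 1 − 1 − 3 = -2.

-2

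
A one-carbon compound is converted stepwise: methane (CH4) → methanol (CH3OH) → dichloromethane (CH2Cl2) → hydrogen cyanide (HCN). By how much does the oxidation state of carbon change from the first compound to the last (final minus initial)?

Carbon oxidation states along the series — methane: -4, methanol: -2, dichloromethane: 0, hydrogen cyanide: +2.
Net change = +2 − (-4) = +6.

+6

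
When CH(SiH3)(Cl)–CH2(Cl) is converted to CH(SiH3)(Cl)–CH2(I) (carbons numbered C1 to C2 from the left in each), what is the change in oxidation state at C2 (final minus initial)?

Before: C2 has 1 bond to C, 2 bonds to H, 1 bond to Cl → oxidation state -1.
After: C2 has 1 bond to C, 2 bonds to H, 1 bond to I → oxidation state -1.
Δ = -1 − (-1) = 0, so no net redox change at C2.

0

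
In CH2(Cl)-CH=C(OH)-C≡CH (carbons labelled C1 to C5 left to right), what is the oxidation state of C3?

+1

C3 has a double bond to C (2×0 = 0), one bond to C (0), one bond to O (+1).
Oxidation state = 0 + 0 + 1 = +1.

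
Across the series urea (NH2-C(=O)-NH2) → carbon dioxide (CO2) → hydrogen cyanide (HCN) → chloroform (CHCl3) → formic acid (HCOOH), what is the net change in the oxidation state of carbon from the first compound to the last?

-2

Carbon oxidation states along the series — urea: +4, carbon dioxide: +4, hydrogen cyanide: +2, chloroform: +2, formic acid: +2.
Net change = +2 − (+4) = -2.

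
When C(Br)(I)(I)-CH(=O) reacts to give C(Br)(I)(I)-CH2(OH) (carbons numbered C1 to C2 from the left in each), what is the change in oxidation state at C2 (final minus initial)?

Before: C2 has 1 bond to C, 1 bond to H, 2 bonds to O → oxidation state +1.
After: C2 has 1 bond to C, 2 bonds to H, 1 bond to O → oxidation state -1.
Δ = -1 − (+1) = -2, so this is a reduction at C2.

-2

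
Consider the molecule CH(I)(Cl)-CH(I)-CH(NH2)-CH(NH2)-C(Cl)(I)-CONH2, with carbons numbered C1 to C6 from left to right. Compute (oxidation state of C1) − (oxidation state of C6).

-2

C1: 1C, 1H, 1Cl, 1I → 0 − 1 + 1 + 1 = +1
C6: 1C, 2O, 1N → 0 + 2 + 1 = +3
Difference: +1 − (+3) = -2.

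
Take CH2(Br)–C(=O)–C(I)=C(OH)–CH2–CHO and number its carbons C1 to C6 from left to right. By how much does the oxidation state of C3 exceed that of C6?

C3: 3C, 1I → 0 + 1 = +1
C6: 1C, 1H, 2O → 0 − 1 + 2 = +1
Difference: +1 − (+1) = 0.

0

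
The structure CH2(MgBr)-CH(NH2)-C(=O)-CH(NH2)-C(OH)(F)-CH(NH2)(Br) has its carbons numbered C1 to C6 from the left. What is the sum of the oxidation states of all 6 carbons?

Bonds to more-electronegative neighbours contribute +1 each, bonds to H or metals contribute −1 each, and C–C bonds contribute 0. Tallying each carbon:
C1: 1C, 2H, 1Mg → 0 − 2 − 1 = -3
C2: 2C, 1H, 1N → 0 − 1 + 1 = 0
C3: 2C, 2O → 0 + 2 = +2
C4: 2C, 1H, 1N → 0 − 1 + 1 = 0
C5: 2C, 1O, 1F → 0 + 1 + 1 = +2
C6: 1C, 1H, 1N, 1Br → 0 − 1 + 1 + 1 = +1
Sum = -3 + 0 + 2 + 0 + 2 + 1 = +2.

+2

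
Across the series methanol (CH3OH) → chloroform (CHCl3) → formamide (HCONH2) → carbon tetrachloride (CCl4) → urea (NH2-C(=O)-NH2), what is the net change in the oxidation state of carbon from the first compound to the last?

Carbon oxidation states along the series — methanol: -2, chloroform: +2, formamide: +2, carbon tetrachloride: +4, urea: +4.
Net change = +4 − (-2) = +6.

+6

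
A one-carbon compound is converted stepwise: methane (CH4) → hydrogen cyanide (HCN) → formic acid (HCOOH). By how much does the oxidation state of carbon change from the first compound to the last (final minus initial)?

+6

Carbon oxidation states along the series — methane: -4, hydrogen cyanide: +2, formic acid: +2.
Net change = +2 − (-4) = +6.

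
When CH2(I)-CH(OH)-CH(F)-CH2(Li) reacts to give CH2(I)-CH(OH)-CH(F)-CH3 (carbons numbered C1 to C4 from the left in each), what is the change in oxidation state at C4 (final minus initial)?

Before: C4 has 1 bond to C, 2 bonds to H, 1 bond to Li → oxidation state -3.
After: C4 has 1 bond to C, 3 bonds to H → oxidation state -3.
Δ = -3 − (-3) = 0, so no net redox change at C4.

0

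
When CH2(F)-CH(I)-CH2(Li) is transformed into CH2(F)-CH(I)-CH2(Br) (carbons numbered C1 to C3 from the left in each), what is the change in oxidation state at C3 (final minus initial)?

Before: C3 has 1 bond to C, 2 bonds to H, 1 bond to Li → oxidation state -3.
After: C3 has 1 bond to C, 2 bonds to H, 1 bond to Br → oxidation state -1.
Δ = -1 − (-3) = +2, so this is an oxidation at C3.

+2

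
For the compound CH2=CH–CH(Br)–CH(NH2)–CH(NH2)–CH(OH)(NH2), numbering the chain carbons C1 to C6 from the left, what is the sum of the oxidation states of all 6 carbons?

Tallying each carbon's bonds:
C1: 2C, 2H → 0 − 2 = -2
C2: 3C, 1H → 0 − 1 = -1
C3: 2C, 1H, 1Br → 0 − 1 + 1 = 0
C4: 2C, 1H, 1N → 0 − 1 + 1 = 0
C5: 2C, 1H, 1N → 0 − 1 + 1 = 0
C6: 1C, 1H, 1O, 1N → 0 − 1 + 1 + 1 = +1
Sum = -2 − 1 + 0 + 0 + 0 + 1 = -2.

-2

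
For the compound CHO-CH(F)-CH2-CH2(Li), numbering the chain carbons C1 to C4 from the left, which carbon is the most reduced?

C4

Bonds to more-electronegative neighbours contribute +1 each, bonds to H or metals contribute −1 each, and C–C bonds contribute 0. Tallying each carbon:
C1: 1C, 1H, 2O → 0 − 1 + 2 = +1
C2: 2C, 1H, 1F → 0 − 1 + 1 = 0
C3: 2C, 2H → 0 − 2 = -2
C4: 1C, 2H, 1Li → 0 − 2 − 1 = -3
The most reduced carbon is C4 at -3.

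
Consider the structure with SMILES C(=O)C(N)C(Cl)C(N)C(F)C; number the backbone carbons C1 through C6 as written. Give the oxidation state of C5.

0

Count +1 for every bond to an atom more electronegative than carbon and −1 for every bond to one less electronegative; C–C bonds are 0.
C5 has one bond to C (0), one bond to C (0), one bond to H (-1), one bond to F (+1).
Oxidation state = 0 + 0 − 1 + 1 = 0.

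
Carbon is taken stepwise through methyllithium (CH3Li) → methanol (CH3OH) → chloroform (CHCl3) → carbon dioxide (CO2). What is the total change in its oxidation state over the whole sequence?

Carbon oxidation states along the series — methyllithium: -4, methanol: -2, chloroform: +2, carbon dioxide: +4.
Net change = +4 − (-4) = +8.

+8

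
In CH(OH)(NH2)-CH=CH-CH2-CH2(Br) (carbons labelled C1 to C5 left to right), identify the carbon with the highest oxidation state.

C1

Tallying each carbon's bonds:
C1: 1C, 1H, 1O, 1N → 0 − 1 + 1 + 1 = +1
C2: 3C, 1H → 0 − 1 = -1
C3: 3C, 1H → 0 − 1 = -1
C4: 2C, 2H → 0 − 2 = -2
C5: 1C, 2H, 1Br → 0 − 2 + 1 = -1
The most oxidised carbon is C1 at +1.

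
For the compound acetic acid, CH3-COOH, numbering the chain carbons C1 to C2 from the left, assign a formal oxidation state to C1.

Bonds to more-electronegative neighbours contribute +1 each, bonds to H or metals contribute −1 each, and C–C bonds contribute 0.
C1 has one bond to H (-1), one bond to H (-1), one bond to H (-1), one bond to C (0).
Oxidation state = -1 − 1 − 1 + 0 = -3.

-3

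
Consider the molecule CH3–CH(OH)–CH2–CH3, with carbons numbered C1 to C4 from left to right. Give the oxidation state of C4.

-3

Each bond to a more electronegative atom (O, N, halogen) counts +1, each bond to a less electronegative atom (H, metal, B, Si) counts −1, and each C–C bond counts 0.
C4 has one bond to C (0), one bond to H (-1), one bond to H (-1), one bond to H (-1).
Oxidation state = 0 − 1 − 1 − 1 = -3.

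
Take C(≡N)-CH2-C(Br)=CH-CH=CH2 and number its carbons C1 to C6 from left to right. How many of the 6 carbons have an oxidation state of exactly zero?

0

Assign +1 per bond to O/N/halogen, −1 per bond to H or an electropositive element, and 0 per bond to carbon. Tallying each carbon:
C1: 1C, 3N → 0 + 3 = +3
C2: 2C, 2H → 0 − 2 = -2
C3: 3C, 1Br → 0 + 1 = +1
C4: 3C, 1H → 0 − 1 = -1
C5: 3C, 1H → 0 − 1 = -1
C6: 2C, 2H → 0 − 2 = -2
0 carbons meet the condition.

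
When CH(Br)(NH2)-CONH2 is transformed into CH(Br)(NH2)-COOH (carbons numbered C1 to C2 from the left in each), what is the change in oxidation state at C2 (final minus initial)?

Before: C2 has 1 bond to C, 2 bonds to O, 1 bond to N → oxidation state +3.
After: C2 has 1 bond to C, 3 bonds to O → oxidation state +3.
Δ = +3 − (+3) = 0, so no net redox change at C2.

0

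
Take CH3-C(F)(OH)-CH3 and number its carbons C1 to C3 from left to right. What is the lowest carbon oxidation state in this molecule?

-3

Count +1 for every bond to an atom more electronegative than carbon and −1 for every bond to one less electronegative; C–C bonds are 0. Tallying each carbon:
C1: 1C, 3H → 0 − 3 = -3
C2: 2C, 1O, 1F → 0 + 1 + 1 = +2
C3: 1C, 3H → 0 − 3 = -3
The lowest value is -3.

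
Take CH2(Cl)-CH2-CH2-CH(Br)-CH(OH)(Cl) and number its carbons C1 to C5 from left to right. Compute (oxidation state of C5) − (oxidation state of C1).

C5: 1C, 1H, 1O, 1Cl → 0 − 1 + 1 + 1 = +1
C1: 1C, 2H, 1Cl → 0 − 2 + 1 = -1
Difference: +1 − (-1) = +2.

+2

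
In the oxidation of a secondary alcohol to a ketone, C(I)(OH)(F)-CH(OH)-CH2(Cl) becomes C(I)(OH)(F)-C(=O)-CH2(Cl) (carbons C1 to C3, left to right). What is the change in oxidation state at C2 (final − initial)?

Before: C2 has 2 bonds to C, 1 bond to H, 1 bond to O → oxidation state 0.
After: C2 has 2 bonds to C, 2 bonds to O → oxidation state +2.
Δ = +2 − (0) = +2, so this is an oxidation at C2.

+2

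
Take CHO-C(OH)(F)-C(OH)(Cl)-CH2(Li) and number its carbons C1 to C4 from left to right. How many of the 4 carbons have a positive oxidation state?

Each bond to a more electronegative atom (O, N, halogen) counts +1, each bond to a less electronegative atom (H, metal, B, Si) counts −1, and each C–C bond counts 0. Tallying each carbon:
C1: 1C, 1H, 2O → 0 − 1 + 2 = +1
C2: 2C, 1O, 1F → 0 + 1 + 1 = +2
C3: 2C, 1O, 1Cl → 0 + 1 + 1 = +2
C4: 1C, 2H, 1Li → 0 − 2 − 1 = -3
3 carbons (C1, C2, C3) meet the condition.

3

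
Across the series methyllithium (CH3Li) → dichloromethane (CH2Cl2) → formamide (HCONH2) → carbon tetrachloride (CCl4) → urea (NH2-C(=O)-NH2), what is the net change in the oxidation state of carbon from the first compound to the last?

+8

Carbon oxidation states along the series — methyllithium: -4, dichloromethane: 0, formamide: +2, carbon tetrachloride: +4, urea: +4.
Net change = +4 − (-4) = +8.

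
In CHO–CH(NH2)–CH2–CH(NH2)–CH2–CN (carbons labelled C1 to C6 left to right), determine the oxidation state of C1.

+1

C1 has one bond to C (0), a double bond to O (2×+1 = +2), one bond to H (-1).
Oxidation state = 0 + 2 − 1 = +1.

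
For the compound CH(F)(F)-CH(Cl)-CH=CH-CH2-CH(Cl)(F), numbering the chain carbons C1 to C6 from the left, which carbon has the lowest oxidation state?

Tallying each carbon's bonds:
C1: 1C, 1H, 2F → 0 − 1 + 2 = +1
C2: 2C, 1H, 1Cl → 0 − 1 + 1 = 0
C3: 3C, 1H → 0 − 1 = -1
C4: 3C, 1H → 0 − 1 = -1
C5: 2C, 2H → 0 − 2 = -2
C6: 1C, 1H, 1F, 1Cl → 0 − 1 + 1 + 1 = +1
The most reduced carbon is C5 at -2.

C5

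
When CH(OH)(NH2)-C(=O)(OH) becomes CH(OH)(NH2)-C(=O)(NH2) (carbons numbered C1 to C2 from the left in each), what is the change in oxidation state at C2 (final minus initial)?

Before: C2 has 1 bond to C, 3 bonds to O → oxidation state +3.
After: C2 has 1 bond to C, 2 bonds to O, 1 bond to N → oxidation state +3.
Δ = +3 − (+3) = 0, so no net redox change at C2.

0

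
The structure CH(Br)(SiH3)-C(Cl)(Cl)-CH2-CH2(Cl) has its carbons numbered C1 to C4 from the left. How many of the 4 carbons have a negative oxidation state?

3

Each bond to a more electronegative atom (O, N, halogen) counts +1, each bond to a less electronegative atom (H, metal, B, Si) counts −1, and each C–C bond counts 0. Tallying each carbon:
C1: 1C, 1H, 1Br, 1Si → 0 − 1 + 1 − 1 = -1
C2: 2C, 2Cl → 0 + 2 = +2
C3: 2C, 2H → 0 − 2 = -2
C4: 1C, 2H, 1Cl → 0 − 2 + 1 = -1
3 carbons (C1, C3, C4) meet the condition.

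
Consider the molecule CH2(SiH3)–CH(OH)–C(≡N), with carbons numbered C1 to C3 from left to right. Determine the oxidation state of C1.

Assign +1 per bond to O/N/halogen, −1 per bond to H or an electropositive element, and 0 per bond to carbon.
C1 has one bond to C (0), one bond to H (-1), one bond to H (-1), one bond to Si (-1).
Oxidation state = 0 − 1 − 1 − 1 = -3.

-3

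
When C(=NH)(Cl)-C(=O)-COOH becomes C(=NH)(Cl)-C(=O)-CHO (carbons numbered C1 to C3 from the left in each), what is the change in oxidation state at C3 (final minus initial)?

-2

Before: C3 has 1 bond to C, 3 bonds to O → oxidation state +3.
After: C3 has 1 bond to C, 1 bond to H, 2 bonds to O → oxidation state +1.
Δ = +1 − (+3) = -2, so this is a reduction at C3.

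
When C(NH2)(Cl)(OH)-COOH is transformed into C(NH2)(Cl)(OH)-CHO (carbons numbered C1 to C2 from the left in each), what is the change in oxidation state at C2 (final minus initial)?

Before: C2 has 1 bond to C, 3 bonds to O → oxidation state +3.
After: C2 has 1 bond to C, 1 bond to H, 2 bonds to O → oxidation state +1.
Δ = +1 − (+3) = -2, so this is a reduction at C2.

-2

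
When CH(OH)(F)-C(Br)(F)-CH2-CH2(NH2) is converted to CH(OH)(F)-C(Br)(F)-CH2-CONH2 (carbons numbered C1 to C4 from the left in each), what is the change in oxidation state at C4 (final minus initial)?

Before: C4 has 1 bond to C, 2 bonds to H, 1 bond to N → oxidation state -1.
After: C4 has 1 bond to C, 2 bonds to O, 1 bond to N → oxidation state +3.
Δ = +3 − (-1) = +4, so this is an oxidation at C4.

+4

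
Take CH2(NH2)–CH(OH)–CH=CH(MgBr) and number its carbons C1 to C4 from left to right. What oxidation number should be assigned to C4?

Count +1 for every bond to an atom more electronegative than carbon and −1 for every bond to one less electronegative; C–C bonds are 0.
C4 has a double bond to C (2×0 = 0), one bond to Mg (-1), one bond to H (-1).
Oxidation state = 0 − 1 − 1 = -2.

-2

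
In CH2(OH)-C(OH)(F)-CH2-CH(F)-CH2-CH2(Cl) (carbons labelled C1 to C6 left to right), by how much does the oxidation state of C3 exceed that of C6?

-1

C3: 2C, 2H → 0 − 2 = -2
C6: 1C, 2H, 1Cl → 0 − 2 + 1 = -1
Difference: -2 − (-1) = -1.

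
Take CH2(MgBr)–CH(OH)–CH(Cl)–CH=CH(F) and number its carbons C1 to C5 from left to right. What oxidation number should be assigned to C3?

0

Assign +1 per bond to O/N/halogen, −1 per bond to H or an electropositive element, and 0 per bond to carbon.
C3 has one bond to C (0), one bond to C (0), one bond to H (-1), one bond to Cl (+1).
Oxidation state = 0 + 0 − 1 + 1 = 0.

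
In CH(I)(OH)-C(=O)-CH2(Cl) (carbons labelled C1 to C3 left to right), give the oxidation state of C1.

+1

Each bond to a more electronegative atom (O, N, halogen) counts +1, each bond to a less electronegative atom (H, metal, B, Si) counts −1, and each C–C bond counts 0.
C1 has one bond to C (0), one bond to I (+1), one bond to H (-1), one bond to O (+1).
Oxidation state = 0 + 1 − 1 + 1 = +1.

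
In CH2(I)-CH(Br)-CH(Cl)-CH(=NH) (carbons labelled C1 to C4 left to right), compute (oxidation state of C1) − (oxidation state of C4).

-2

C1: 1C, 2H, 1I → 0 − 2 + 1 = -1
C4: 1C, 1H, 2N → 0 − 1 + 2 = +1
Difference: -1 − (+1) = -2.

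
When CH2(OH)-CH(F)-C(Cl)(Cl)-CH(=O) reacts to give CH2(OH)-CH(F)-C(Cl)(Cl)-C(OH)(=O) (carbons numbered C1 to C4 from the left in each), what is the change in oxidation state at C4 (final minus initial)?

Before: C4 has 1 bond to C, 1 bond to H, 2 bonds to O → oxidation state +1.
After: C4 has 1 bond to C, 3 bonds to O → oxidation state +3.
Δ = +3 − (+1) = +2, so this is an oxidation at C4.

+2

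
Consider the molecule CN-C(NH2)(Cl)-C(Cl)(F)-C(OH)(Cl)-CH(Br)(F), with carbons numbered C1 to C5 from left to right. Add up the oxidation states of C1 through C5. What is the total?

+10

Tallying each carbon's bonds:
C1: 1C, 3N → 0 + 3 = +3
C2: 2C, 1N, 1Cl → 0 + 1 + 1 = +2
C3: 2C, 1F, 1Cl → 0 + 1 + 1 = +2
C4: 2C, 1O, 1Cl → 0 + 1 + 1 = +2
C5: 1C, 1H, 1F, 1Br → 0 − 1 + 1 + 1 = +1
Sum = +3 + 2 + 2 + 2 + 1 = +10.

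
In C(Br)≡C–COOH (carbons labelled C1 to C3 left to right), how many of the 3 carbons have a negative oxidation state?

0

Tallying each carbon's bonds:
C1: 3C, 1Br → 0 + 1 = +1
C2: 4C → 0 = 0
C3: 1C, 3O → 0 + 3 = +3
0 carbons meet the condition.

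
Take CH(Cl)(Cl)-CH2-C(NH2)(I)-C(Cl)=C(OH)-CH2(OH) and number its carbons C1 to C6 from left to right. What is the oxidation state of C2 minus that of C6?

-1

C2: 2C, 2H → 0 − 2 = -2
C6: 1C, 2H, 1O → 0 − 2 + 1 = -1
Difference: -2 − (-1) = -1.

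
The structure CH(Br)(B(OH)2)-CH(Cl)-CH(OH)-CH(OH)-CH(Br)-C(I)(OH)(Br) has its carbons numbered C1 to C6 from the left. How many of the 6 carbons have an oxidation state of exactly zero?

Assign +1 per bond to O/N/halogen, −1 per bond to H or an electropositive element, and 0 per bond to carbon. Tallying each carbon:
C1: 1C, 1H, 1Br, 1B → 0 − 1 + 1 − 1 = -1
C2: 2C, 1H, 1Cl → 0 − 1 + 1 = 0
C3: 2C, 1H, 1O → 0 − 1 + 1 = 0
C4: 2C, 1H, 1O → 0 − 1 + 1 = 0
C5: 2C, 1H, 1Br → 0 − 1 + 1 = 0
C6: 1C, 1O, 1Br, 1I → 0 + 1 + 1 + 1 = +3
4 carbons (C2, C3, C4, C5) meet the condition.

4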